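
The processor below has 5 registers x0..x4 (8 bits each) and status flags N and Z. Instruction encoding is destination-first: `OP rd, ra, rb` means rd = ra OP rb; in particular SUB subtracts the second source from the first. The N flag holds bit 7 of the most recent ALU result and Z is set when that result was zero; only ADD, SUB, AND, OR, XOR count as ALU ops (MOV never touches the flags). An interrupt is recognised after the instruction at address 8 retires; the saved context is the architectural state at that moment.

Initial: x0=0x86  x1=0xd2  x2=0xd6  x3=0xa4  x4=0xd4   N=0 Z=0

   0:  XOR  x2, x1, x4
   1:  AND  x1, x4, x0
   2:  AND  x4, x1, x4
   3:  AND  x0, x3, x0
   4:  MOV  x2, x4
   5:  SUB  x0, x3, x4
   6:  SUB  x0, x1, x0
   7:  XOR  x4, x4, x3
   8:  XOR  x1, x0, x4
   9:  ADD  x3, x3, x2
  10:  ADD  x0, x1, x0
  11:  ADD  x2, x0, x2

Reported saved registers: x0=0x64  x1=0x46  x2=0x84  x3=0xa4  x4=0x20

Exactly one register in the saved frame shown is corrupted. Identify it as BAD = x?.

BAD = x1

after  0: x0=0x86 x1=0xd2 x2=0x06 x3=0xa4 x4=0xd4  N=0 Z=0
after  1: x0=0x86 x1=0x84 x2=0x06 x3=0xa4 x4=0xd4  N=1 Z=0
after  2: x0=0x86 x1=0x84 x2=0x06 x3=0xa4 x4=0x84  N=1 Z=0
after  3: x0=0x84 x1=0x84 x2=0x06 x3=0xa4 x4=0x84  N=1 Z=0
after  4: x0=0x84 x1=0x84 x2=0x84 x3=0xa4 x4=0x84  N=1 Z=0
after  5: x0=0x20 x1=0x84 x2=0x84 x3=0xa4 x4=0x84  N=0 Z=0
after  6: x0=0x64 x1=0x84 x2=0x84 x3=0xa4 x4=0x84  N=0 Z=0
after  7: x0=0x64 x1=0x84 x2=0x84 x3=0xa4 x4=0x20  N=0 Z=0
after  8: x0=0x64 x1=0x44 x2=0x84 x3=0xa4 x4=0x20  N=0 Z=0
-- IRQ taken; context saved, return-PC = 9 --
mismatch: x1: reported 0x46 vs actual 0x44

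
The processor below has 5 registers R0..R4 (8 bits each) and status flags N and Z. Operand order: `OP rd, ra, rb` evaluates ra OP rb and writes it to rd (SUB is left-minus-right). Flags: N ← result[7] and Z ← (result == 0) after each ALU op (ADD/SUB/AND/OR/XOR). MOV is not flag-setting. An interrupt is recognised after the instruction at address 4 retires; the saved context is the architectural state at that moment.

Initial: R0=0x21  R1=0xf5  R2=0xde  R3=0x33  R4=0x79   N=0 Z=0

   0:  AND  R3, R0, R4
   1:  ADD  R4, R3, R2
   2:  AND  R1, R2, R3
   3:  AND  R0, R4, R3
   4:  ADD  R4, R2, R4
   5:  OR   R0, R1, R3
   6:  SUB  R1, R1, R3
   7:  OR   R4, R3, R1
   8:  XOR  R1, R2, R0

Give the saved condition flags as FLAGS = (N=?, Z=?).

after  0: R0=0x21 R1=0xf5 R2=0xde R3=0x21 R4=0x79  N=0 Z=0
after  1: R0=0x21 R1=0xf5 R2=0xde R3=0x21 R4=0xff  N=1 Z=0
after  2: R0=0x21 R1=0x00 R2=0xde R3=0x21 R4=0xff  N=0 Z=1
after  3: R0=0x21 R1=0x00 R2=0xde R3=0x21 R4=0xff  N=0 Z=0
after  4: R0=0x21 R1=0x00 R2=0xde R3=0x21 R4=0xdd  N=1 Z=0
-- IRQ taken; context saved, return-PC = 5 --

FLAGS = (N=1, Z=0)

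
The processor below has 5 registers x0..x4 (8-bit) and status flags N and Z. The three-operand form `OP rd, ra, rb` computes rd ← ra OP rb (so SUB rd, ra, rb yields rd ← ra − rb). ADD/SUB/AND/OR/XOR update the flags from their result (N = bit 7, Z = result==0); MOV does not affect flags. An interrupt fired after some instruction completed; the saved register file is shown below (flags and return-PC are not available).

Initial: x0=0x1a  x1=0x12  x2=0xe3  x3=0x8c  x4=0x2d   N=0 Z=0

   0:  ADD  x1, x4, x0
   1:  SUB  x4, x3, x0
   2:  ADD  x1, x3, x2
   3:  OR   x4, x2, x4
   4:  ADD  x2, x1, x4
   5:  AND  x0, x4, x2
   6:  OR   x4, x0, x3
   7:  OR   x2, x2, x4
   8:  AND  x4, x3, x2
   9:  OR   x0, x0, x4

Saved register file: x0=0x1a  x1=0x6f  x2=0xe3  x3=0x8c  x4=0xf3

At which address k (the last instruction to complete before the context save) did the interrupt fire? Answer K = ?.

after  0: x0=0x1a x1=0x47 x2=0xe3 x3=0x8c x4=0x2d  N=0 Z=0
after  1: x0=0x1a x1=0x47 x2=0xe3 x3=0x8c x4=0x72  N=0 Z=0
after  2: x0=0x1a x1=0x6f x2=0xe3 x3=0x8c x4=0x72  N=0 Z=0
after  3: x0=0x1a x1=0x6f x2=0xe3 x3=0x8c x4=0xf3  N=1 Z=0
-- IRQ taken; context saved, return-PC = 4 --

K = 3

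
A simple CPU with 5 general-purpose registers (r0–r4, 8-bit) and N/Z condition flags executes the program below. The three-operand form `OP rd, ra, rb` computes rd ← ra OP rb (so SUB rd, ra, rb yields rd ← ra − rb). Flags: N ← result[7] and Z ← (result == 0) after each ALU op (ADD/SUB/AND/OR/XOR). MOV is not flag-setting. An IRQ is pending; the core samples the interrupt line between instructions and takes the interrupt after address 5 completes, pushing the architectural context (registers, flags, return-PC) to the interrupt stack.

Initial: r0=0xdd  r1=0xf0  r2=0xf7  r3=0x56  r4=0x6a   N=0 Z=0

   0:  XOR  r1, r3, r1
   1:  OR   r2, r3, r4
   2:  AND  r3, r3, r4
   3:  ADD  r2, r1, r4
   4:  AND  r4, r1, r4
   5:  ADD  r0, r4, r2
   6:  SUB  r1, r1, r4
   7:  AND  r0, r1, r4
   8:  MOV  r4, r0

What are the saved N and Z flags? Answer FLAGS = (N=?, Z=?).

after  0: r0=0xdd r1=0xa6 r2=0xf7 r3=0x56 r4=0x6a  N=1 Z=0
after  1: r0=0xdd r1=0xa6 r2=0x7e r3=0x56 r4=0x6a  N=0 Z=0
after  2: r0=0xdd r1=0xa6 r2=0x7e r3=0x42 r4=0x6a  N=0 Z=0
after  3: r0=0xdd r1=0xa6 r2=0x10 r3=0x42 r4=0x6a  N=0 Z=0
after  4: r0=0xdd r1=0xa6 r2=0x10 r3=0x42 r4=0x22  N=0 Z=0
after  5: r0=0x32 r1=0xa6 r2=0x10 r3=0x42 r4=0x22  N=0 Z=0
-- IRQ taken; context saved, return-PC = 6 --

FLAGS = (N=0, Z=0)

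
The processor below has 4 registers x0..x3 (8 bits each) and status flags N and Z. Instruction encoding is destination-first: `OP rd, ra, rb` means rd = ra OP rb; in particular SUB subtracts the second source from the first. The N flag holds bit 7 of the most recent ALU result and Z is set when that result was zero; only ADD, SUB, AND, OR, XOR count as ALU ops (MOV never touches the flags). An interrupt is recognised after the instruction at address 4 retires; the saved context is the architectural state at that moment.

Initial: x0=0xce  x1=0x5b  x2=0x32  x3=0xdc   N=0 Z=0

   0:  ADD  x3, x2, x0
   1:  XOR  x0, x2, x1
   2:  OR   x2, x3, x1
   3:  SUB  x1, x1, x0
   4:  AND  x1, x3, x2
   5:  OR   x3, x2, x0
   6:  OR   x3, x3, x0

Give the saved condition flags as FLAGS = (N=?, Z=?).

FLAGS = (N=0, Z=1)

after  0: x0=0xce x1=0x5b x2=0x32 x3=0x00  N=0 Z=1
after  1: x0=0x69 x1=0x5b x2=0x32 x3=0x00  N=0 Z=0
after  2: x0=0x69 x1=0x5b x2=0x5b x3=0x00  N=0 Z=0
after  3: x0=0x69 x1=0xf2 x2=0x5b x3=0x00  N=1 Z=0
after  4: x0=0x69 x1=0x00 x2=0x5b x3=0x00  N=0 Z=1
-- IRQ taken; context saved, return-PC = 5 --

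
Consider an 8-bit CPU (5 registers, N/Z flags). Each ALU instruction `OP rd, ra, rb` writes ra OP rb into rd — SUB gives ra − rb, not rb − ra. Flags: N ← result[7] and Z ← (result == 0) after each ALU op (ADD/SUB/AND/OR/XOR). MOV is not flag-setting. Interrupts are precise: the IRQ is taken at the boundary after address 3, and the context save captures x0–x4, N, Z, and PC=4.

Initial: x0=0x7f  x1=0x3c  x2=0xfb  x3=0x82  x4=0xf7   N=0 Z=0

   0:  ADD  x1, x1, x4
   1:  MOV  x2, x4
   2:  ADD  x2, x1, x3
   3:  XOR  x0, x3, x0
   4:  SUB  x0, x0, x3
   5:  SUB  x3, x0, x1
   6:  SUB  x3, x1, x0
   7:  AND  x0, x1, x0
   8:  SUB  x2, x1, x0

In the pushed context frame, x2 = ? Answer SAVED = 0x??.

SAVED = 0xb5

after  0: x0=0x7f x1=0x33 x2=0xfb x3=0x82 x4=0xf7  N=0 Z=0
after  1: x0=0x7f x1=0x33 x2=0xf7 x3=0x82 x4=0xf7  N=0 Z=0
after  2: x0=0x7f x1=0x33 x2=0xb5 x3=0x82 x4=0xf7  N=1 Z=0
after  3: x0=0xfd x1=0x33 x2=0xb5 x3=0x82 x4=0xf7  N=1 Z=0
-- IRQ taken; context saved, return-PC = 4 --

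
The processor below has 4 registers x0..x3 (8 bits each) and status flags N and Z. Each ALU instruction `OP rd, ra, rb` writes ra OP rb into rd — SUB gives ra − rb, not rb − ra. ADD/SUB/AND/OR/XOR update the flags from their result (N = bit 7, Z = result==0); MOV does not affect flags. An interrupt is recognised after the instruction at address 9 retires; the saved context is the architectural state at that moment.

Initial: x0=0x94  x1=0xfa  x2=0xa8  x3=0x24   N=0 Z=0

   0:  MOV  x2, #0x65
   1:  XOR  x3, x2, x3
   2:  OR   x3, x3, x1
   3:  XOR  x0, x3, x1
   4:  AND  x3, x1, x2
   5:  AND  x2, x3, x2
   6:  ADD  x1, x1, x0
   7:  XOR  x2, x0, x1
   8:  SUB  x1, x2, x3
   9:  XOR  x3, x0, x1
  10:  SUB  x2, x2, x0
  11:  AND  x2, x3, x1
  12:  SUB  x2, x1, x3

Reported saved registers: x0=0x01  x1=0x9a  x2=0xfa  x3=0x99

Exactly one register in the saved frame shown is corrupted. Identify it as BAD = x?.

after  0: x0=0x94 x1=0xfa x2=0x65 x3=0x24  N=0 Z=0
after  1: x0=0x94 x1=0xfa x2=0x65 x3=0x41  N=0 Z=0
after  2: x0=0x94 x1=0xfa x2=0x65 x3=0xfb  N=1 Z=0
after  3: x0=0x01 x1=0xfa x2=0x65 x3=0xfb  N=0 Z=0
after  4: x0=0x01 x1=0xfa x2=0x65 x3=0x60  N=0 Z=0
after  5: x0=0x01 x1=0xfa x2=0x60 x3=0x60  N=0 Z=0
after  6: x0=0x01 x1=0xfb x2=0x60 x3=0x60  N=1 Z=0
after  7: x0=0x01 x1=0xfb x2=0xfa x3=0x60  N=1 Z=0
after  8: x0=0x01 x1=0x9a x2=0xfa x3=0x60  N=1 Z=0
after  9: x0=0x01 x1=0x9a x2=0xfa x3=0x9b  N=1 Z=0
-- IRQ taken; context saved, return-PC = 10 --
mismatch: x3: reported 0x99 vs actual 0x9b

BAD = x3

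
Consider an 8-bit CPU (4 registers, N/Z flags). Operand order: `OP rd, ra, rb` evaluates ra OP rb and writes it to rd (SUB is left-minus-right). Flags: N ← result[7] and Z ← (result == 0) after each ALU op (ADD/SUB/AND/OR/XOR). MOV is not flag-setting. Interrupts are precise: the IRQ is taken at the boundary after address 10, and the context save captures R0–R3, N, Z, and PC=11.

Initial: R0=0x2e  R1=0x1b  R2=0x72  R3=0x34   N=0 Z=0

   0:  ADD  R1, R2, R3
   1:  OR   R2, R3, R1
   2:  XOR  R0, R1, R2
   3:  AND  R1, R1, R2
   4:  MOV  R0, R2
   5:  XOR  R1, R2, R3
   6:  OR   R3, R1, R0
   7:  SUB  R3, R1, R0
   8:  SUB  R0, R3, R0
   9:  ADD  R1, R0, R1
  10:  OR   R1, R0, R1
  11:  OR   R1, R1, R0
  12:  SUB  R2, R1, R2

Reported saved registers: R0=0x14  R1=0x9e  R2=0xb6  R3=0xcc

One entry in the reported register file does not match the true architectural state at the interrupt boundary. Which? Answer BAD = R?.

BAD = R0

after  0: R0=0x2e R1=0xa6 R2=0x72 R3=0x34  N=1 Z=0
after  1: R0=0x2e R1=0xa6 R2=0xb6 R3=0x34  N=1 Z=0
after  2: R0=0x10 R1=0xa6 R2=0xb6 R3=0x34  N=0 Z=0
after  3: R0=0x10 R1=0xa6 R2=0xb6 R3=0x34  N=1 Z=0
after  4: R0=0xb6 R1=0xa6 R2=0xb6 R3=0x34  N=1 Z=0
after  5: R0=0xb6 R1=0x82 R2=0xb6 R3=0x34  N=1 Z=0
after  6: R0=0xb6 R1=0x82 R2=0xb6 R3=0xb6  N=1 Z=0
after  7: R0=0xb6 R1=0x82 R2=0xb6 R3=0xcc  N=1 Z=0
after  8: R0=0x16 R1=0x82 R2=0xb6 R3=0xcc  N=0 Z=0
after  9: R0=0x16 R1=0x98 R2=0xb6 R3=0xcc  N=1 Z=0
after 10: R0=0x16 R1=0x9e R2=0xb6 R3=0xcc  N=1 Z=0
-- IRQ taken; context saved, return-PC = 11 --
mismatch: R0: reported 0x14 vs actual 0x16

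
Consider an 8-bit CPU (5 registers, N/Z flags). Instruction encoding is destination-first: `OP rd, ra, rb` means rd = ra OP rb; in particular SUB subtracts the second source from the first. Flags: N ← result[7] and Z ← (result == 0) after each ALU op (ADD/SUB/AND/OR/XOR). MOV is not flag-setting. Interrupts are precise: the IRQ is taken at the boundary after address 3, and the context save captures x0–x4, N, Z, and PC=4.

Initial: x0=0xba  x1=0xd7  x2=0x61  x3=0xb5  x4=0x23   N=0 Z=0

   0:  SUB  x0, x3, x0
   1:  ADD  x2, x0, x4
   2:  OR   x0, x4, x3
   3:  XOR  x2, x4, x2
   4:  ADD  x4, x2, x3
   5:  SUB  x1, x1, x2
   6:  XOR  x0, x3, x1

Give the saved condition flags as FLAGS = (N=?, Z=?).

after  0: x0=0xfb x1=0xd7 x2=0x61 x3=0xb5 x4=0x23  N=1 Z=0
after  1: x0=0xfb x1=0xd7 x2=0x1e x3=0xb5 x4=0x23  N=0 Z=0
after  2: x0=0xb7 x1=0xd7 x2=0x1e x3=0xb5 x4=0x23  N=1 Z=0
after  3: x0=0xb7 x1=0xd7 x2=0x3d x3=0xb5 x4=0x23  N=0 Z=0
-- IRQ taken; context saved, return-PC = 4 --

FLAGS = (N=0, Z=0)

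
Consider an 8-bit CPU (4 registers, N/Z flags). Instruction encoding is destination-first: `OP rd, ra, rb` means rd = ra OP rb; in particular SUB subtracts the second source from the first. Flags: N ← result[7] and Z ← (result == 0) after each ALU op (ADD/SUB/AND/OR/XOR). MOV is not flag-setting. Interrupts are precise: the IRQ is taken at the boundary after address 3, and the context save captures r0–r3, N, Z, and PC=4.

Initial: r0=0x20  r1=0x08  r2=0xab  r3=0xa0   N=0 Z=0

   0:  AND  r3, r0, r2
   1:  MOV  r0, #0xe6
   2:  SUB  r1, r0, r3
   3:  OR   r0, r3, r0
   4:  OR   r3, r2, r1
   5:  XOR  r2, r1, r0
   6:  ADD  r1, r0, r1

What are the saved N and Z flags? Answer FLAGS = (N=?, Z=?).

FLAGS = (N=1, Z=0)

after  0: r0=0x20 r1=0x08 r2=0xab r3=0x20  N=0 Z=0
after  1: r0=0xe6 r1=0x08 r2=0xab r3=0x20  N=0 Z=0
after  2: r0=0xe6 r1=0xc6 r2=0xab r3=0x20  N=1 Z=0
after  3: r0=0xe6 r1=0xc6 r2=0xab r3=0x20  N=1 Z=0
-- IRQ taken; context saved, return-PC = 4 --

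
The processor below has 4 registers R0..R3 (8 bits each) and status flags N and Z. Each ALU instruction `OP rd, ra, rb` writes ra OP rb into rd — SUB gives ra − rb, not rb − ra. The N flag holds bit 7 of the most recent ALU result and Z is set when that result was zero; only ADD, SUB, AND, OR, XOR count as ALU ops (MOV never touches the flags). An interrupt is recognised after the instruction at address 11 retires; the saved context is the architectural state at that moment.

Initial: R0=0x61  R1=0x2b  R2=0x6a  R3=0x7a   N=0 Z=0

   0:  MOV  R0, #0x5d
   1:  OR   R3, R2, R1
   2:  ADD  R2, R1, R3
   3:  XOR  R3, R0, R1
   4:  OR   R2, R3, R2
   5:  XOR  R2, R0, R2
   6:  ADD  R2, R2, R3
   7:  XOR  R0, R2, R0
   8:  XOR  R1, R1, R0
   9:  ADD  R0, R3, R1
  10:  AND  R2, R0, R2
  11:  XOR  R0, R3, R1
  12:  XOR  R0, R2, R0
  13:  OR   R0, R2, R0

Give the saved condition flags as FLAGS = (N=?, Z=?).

after  0: R0=0x5d R1=0x2b R2=0x6a R3=0x7a  N=0 Z=0
after  1: R0=0x5d R1=0x2b R2=0x6a R3=0x6b  N=0 Z=0
after  2: R0=0x5d R1=0x2b R2=0x96 R3=0x6b  N=1 Z=0
after  3: R0=0x5d R1=0x2b R2=0x96 R3=0x76  N=0 Z=0
after  4: R0=0x5d R1=0x2b R2=0xf6 R3=0x76  N=1 Z=0
after  5: R0=0x5d R1=0x2b R2=0xab R3=0x76  N=1 Z=0
after  6: R0=0x5d R1=0x2b R2=0x21 R3=0x76  N=0 Z=0
after  7: R0=0x7c R1=0x2b R2=0x21 R3=0x76  N=0 Z=0
after  8: R0=0x7c R1=0x57 R2=0x21 R3=0x76  N=0 Z=0
after  9: R0=0xcd R1=0x57 R2=0x21 R3=0x76  N=1 Z=0
after 10: R0=0xcd R1=0x57 R2=0x01 R3=0x76  N=0 Z=0
after 11: R0=0x21 R1=0x57 R2=0x01 R3=0x76  N=0 Z=0
-- IRQ taken; context saved, return-PC = 12 --

FLAGS = (N=0, Z=0)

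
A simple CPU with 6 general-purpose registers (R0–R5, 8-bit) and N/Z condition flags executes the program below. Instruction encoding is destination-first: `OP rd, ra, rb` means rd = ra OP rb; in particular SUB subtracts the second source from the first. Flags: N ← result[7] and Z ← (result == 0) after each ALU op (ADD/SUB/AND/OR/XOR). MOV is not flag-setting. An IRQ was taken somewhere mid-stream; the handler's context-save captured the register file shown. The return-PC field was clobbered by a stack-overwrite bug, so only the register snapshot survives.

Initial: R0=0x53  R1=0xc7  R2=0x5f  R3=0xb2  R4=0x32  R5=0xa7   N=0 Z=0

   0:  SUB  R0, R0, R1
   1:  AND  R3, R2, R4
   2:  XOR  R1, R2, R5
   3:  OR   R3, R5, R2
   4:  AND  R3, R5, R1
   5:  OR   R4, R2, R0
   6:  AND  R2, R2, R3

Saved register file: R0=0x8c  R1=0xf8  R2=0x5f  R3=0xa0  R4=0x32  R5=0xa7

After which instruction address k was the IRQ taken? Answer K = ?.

K = 4

after  0: R0=0x8c R1=0xc7 R2=0x5f R3=0xb2 R4=0x32 R5=0xa7  N=1 Z=0
after  1: R0=0x8c R1=0xc7 R2=0x5f R3=0x12 R4=0x32 R5=0xa7  N=0 Z=0
after  2: R0=0x8c R1=0xf8 R2=0x5f R3=0x12 R4=0x32 R5=0xa7  N=1 Z=0
after  3: R0=0x8c R1=0xf8 R2=0x5f R3=0xff R4=0x32 R5=0xa7  N=1 Z=0
after  4: R0=0x8c R1=0xf8 R2=0x5f R3=0xa0 R4=0x32 R5=0xa7  N=1 Z=0
-- IRQ taken; context saved, return-PC = 5 --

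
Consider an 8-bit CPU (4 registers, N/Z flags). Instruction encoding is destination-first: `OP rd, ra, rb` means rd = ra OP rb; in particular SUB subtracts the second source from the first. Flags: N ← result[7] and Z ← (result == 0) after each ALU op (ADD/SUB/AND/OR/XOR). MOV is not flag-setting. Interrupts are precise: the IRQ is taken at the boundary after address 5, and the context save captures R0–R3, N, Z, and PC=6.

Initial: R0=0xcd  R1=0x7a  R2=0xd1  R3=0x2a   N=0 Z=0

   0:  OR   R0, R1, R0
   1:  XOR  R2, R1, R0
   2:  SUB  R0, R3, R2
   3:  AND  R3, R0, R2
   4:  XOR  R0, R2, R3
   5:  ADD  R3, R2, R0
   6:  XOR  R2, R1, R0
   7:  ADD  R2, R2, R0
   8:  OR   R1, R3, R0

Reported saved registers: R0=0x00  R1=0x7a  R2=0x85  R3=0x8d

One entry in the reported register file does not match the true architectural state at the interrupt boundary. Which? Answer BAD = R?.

BAD = R3

after  0: R0=0xff R1=0x7a R2=0xd1 R3=0x2a  N=1 Z=0
after  1: R0=0xff R1=0x7a R2=0x85 R3=0x2a  N=1 Z=0
after  2: R0=0xa5 R1=0x7a R2=0x85 R3=0x2a  N=1 Z=0
after  3: R0=0xa5 R1=0x7a R2=0x85 R3=0x85  N=1 Z=0
after  4: R0=0x00 R1=0x7a R2=0x85 R3=0x85  N=0 Z=1
after  5: R0=0x00 R1=0x7a R2=0x85 R3=0x85  N=1 Z=0
-- IRQ taken; context saved, return-PC = 6 --
mismatch: R3: reported 0x8d vs actual 0x85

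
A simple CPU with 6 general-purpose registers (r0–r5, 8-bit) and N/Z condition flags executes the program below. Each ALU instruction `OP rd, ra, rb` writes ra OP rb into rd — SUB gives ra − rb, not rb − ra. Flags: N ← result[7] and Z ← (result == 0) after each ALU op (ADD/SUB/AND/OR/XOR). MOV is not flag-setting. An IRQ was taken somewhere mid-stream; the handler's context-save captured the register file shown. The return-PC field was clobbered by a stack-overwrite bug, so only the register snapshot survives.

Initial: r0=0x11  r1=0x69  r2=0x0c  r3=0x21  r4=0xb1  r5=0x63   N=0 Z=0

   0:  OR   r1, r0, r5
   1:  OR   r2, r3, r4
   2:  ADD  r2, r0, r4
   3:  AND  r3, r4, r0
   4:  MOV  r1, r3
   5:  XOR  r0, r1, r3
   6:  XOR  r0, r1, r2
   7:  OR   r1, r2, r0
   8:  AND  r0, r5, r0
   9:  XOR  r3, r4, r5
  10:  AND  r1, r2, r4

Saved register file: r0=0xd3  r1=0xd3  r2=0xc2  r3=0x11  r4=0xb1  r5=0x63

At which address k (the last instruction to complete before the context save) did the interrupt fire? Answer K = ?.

K = 7

after  0: r0=0x11 r1=0x73 r2=0x0c r3=0x21 r4=0xb1 r5=0x63  N=0 Z=0
after  1: r0=0x11 r1=0x73 r2=0xb1 r3=0x21 r4=0xb1 r5=0x63  N=1 Z=0
after  2: r0=0x11 r1=0x73 r2=0xc2 r3=0x21 r4=0xb1 r5=0x63  N=1 Z=0
after  3: r0=0x11 r1=0x73 r2=0xc2 r3=0x11 r4=0xb1 r5=0x63  N=0 Z=0
after  4: r0=0x11 r1=0x11 r2=0xc2 r3=0x11 r4=0xb1 r5=0x63  N=0 Z=0
after  5: r0=0x00 r1=0x11 r2=0xc2 r3=0x11 r4=0xb1 r5=0x63  N=0 Z=1
after  6: r0=0xd3 r1=0x11 r2=0xc2 r3=0x11 r4=0xb1 r5=0x63  N=1 Z=0
after  7: r0=0xd3 r1=0xd3 r2=0xc2 r3=0x11 r4=0xb1 r5=0x63  N=1 Z=0
-- IRQ taken; context saved, return-PC = 8 --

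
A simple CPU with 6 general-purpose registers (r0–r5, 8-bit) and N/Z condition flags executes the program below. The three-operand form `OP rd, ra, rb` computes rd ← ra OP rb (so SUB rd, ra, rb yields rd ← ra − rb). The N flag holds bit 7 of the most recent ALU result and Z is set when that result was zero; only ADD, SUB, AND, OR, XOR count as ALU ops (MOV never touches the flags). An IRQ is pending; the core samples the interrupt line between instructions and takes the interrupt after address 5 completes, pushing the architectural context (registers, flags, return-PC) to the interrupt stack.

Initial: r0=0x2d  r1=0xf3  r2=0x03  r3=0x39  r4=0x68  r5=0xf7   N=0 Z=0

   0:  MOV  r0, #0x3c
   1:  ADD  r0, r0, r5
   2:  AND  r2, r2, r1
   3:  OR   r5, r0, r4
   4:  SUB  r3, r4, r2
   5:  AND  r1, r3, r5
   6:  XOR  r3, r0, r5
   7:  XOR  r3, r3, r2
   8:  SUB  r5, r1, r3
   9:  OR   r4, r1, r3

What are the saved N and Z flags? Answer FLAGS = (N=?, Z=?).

FLAGS = (N=0, Z=0)

after  0: r0=0x3c r1=0xf3 r2=0x03 r3=0x39 r4=0x68 r5=0xf7  N=0 Z=0
after  1: r0=0x33 r1=0xf3 r2=0x03 r3=0x39 r4=0x68 r5=0xf7  N=0 Z=0
after  2: r0=0x33 r1=0xf3 r2=0x03 r3=0x39 r4=0x68 r5=0xf7  N=0 Z=0
after  3: r0=0x33 r1=0xf3 r2=0x03 r3=0x39 r4=0x68 r5=0x7b  N=0 Z=0
after  4: r0=0x33 r1=0xf3 r2=0x03 r3=0x65 r4=0x68 r5=0x7b  N=0 Z=0
after  5: r0=0x33 r1=0x61 r2=0x03 r3=0x65 r4=0x68 r5=0x7b  N=0 Z=0
-- IRQ taken; context saved, return-PC = 6 --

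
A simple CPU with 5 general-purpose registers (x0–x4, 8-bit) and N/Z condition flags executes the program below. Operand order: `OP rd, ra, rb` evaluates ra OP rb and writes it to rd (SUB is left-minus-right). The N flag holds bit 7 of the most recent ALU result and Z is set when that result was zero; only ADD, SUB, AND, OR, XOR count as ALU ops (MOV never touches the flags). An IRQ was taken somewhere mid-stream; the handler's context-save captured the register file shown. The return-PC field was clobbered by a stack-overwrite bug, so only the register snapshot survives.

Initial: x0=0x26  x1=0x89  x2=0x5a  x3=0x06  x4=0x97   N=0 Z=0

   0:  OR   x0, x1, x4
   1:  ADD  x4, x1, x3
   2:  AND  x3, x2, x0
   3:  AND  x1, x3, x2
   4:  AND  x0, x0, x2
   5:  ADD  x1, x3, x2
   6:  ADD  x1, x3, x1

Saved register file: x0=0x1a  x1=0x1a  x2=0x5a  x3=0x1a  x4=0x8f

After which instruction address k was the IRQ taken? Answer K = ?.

K = 4

after  0: x0=0x9f x1=0x89 x2=0x5a x3=0x06 x4=0x97  N=1 Z=0
after  1: x0=0x9f x1=0x89 x2=0x5a x3=0x06 x4=0x8f  N=1 Z=0
after  2: x0=0x9f x1=0x89 x2=0x5a x3=0x1a x4=0x8f  N=0 Z=0
after  3: x0=0x9f x1=0x1a x2=0x5a x3=0x1a x4=0x8f  N=0 Z=0
after  4: x0=0x1a x1=0x1a x2=0x5a x3=0x1a x4=0x8f  N=0 Z=0
-- IRQ taken; context saved, return-PC = 5 --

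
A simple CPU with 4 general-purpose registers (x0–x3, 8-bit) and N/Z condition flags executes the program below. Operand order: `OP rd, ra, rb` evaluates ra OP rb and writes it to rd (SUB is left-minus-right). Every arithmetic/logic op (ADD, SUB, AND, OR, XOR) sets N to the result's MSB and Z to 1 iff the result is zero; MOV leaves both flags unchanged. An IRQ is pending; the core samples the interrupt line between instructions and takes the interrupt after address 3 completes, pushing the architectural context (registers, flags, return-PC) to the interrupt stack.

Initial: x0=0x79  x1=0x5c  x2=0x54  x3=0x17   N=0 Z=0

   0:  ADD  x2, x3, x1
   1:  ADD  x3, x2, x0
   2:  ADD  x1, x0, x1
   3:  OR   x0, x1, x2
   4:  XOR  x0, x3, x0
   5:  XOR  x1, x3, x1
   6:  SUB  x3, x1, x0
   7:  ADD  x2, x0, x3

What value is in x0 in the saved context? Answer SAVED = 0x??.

after  0: x0=0x79 x1=0x5c x2=0x73 x3=0x17  N=0 Z=0
after  1: x0=0x79 x1=0x5c x2=0x73 x3=0xec  N=1 Z=0
after  2: x0=0x79 x1=0xd5 x2=0x73 x3=0xec  N=1 Z=0
after  3: x0=0xf7 x1=0xd5 x2=0x73 x3=0xec  N=1 Z=0
-- IRQ taken; context saved, return-PC = 4 --

SAVED = 0xf7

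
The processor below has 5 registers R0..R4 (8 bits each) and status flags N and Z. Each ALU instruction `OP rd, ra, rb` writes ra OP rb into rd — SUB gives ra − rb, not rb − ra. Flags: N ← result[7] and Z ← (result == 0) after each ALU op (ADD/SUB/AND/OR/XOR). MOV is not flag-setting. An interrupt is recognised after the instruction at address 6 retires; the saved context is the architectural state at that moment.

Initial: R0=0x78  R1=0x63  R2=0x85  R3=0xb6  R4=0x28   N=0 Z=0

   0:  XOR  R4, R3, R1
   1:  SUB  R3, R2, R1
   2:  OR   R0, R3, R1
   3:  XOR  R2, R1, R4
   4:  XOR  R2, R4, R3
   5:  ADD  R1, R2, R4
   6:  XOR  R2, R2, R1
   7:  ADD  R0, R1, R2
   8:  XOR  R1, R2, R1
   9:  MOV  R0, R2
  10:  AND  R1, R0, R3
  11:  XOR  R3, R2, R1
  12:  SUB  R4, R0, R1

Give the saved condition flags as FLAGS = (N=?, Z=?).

FLAGS = (N=0, Z=0)

after  0: R0=0x78 R1=0x63 R2=0x85 R3=0xb6 R4=0xd5  N=1 Z=0
after  1: R0=0x78 R1=0x63 R2=0x85 R3=0x22 R4=0xd5  N=0 Z=0
after  2: R0=0x63 R1=0x63 R2=0x85 R3=0x22 R4=0xd5  N=0 Z=0
after  3: R0=0x63 R1=0x63 R2=0xb6 R3=0x22 R4=0xd5  N=1 Z=0
after  4: R0=0x63 R1=0x63 R2=0xf7 R3=0x22 R4=0xd5  N=1 Z=0
after  5: R0=0x63 R1=0xcc R2=0xf7 R3=0x22 R4=0xd5  N=1 Z=0
after  6: R0=0x63 R1=0xcc R2=0x3b R3=0x22 R4=0xd5  N=0 Z=0
-- IRQ taken; context saved, return-PC = 7 --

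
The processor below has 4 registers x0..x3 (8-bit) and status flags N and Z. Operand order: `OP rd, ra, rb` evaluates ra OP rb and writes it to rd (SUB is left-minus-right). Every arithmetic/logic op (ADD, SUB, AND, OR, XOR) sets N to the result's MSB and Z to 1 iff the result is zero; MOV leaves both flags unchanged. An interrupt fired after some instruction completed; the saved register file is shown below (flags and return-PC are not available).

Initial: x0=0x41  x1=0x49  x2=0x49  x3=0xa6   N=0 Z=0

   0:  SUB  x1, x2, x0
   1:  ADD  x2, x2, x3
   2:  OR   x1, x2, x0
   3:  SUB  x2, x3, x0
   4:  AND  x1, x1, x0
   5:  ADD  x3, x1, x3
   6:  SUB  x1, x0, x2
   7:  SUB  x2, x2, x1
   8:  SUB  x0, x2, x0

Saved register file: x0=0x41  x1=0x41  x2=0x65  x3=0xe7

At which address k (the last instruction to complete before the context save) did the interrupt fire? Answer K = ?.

K = 5

after  0: x0=0x41 x1=0x08 x2=0x49 x3=0xa6  N=0 Z=0
after  1: x0=0x41 x1=0x08 x2=0xef x3=0xa6  N=1 Z=0
after  2: x0=0x41 x1=0xef x2=0xef x3=0xa6  N=1 Z=0
after  3: x0=0x41 x1=0xef x2=0x65 x3=0xa6  N=0 Z=0
after  4: x0=0x41 x1=0x41 x2=0x65 x3=0xa6  N=0 Z=0
after  5: x0=0x41 x1=0x41 x2=0x65 x3=0xe7  N=1 Z=0
-- IRQ taken; context saved, return-PC = 6 --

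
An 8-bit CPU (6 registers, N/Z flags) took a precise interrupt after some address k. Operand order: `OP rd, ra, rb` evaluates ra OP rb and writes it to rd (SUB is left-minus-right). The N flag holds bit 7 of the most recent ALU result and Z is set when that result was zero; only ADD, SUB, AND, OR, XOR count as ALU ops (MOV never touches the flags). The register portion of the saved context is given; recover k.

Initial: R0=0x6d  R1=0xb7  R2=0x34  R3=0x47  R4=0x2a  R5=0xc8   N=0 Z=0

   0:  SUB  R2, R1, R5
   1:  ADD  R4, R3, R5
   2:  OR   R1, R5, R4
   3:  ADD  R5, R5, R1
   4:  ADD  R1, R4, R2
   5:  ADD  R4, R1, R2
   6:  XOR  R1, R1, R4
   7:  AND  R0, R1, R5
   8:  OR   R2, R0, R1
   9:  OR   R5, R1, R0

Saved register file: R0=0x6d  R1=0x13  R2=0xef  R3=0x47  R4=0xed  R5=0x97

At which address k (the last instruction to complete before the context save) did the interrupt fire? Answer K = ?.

after  0: R0=0x6d R1=0xb7 R2=0xef R3=0x47 R4=0x2a R5=0xc8  N=1 Z=0
after  1: R0=0x6d R1=0xb7 R2=0xef R3=0x47 R4=0x0f R5=0xc8  N=0 Z=0
after  2: R0=0x6d R1=0xcf R2=0xef R3=0x47 R4=0x0f R5=0xc8  N=1 Z=0
after  3: R0=0x6d R1=0xcf R2=0xef R3=0x47 R4=0x0f R5=0x97  N=1 Z=0
after  4: R0=0x6d R1=0xfe R2=0xef R3=0x47 R4=0x0f R5=0x97  N=1 Z=0
after  5: R0=0x6d R1=0xfe R2=0xef R3=0x47 R4=0xed R5=0x97  N=1 Z=0
after  6: R0=0x6d R1=0x13 R2=0xef R3=0x47 R4=0xed R5=0x97  N=0 Z=0
-- IRQ taken; context saved, return-PC = 7 --

K = 6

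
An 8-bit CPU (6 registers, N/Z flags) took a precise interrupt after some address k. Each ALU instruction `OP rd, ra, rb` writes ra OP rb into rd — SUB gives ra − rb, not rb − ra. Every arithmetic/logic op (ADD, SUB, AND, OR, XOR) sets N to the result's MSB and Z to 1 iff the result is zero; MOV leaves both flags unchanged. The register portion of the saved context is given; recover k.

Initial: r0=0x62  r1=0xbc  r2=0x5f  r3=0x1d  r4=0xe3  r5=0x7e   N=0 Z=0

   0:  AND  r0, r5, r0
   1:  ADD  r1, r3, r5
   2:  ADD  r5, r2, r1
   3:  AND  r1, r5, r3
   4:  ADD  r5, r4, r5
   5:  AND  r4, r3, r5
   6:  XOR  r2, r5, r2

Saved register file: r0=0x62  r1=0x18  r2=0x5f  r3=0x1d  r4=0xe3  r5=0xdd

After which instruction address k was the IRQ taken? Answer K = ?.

K = 4

after  0: r0=0x62 r1=0xbc r2=0x5f r3=0x1d r4=0xe3 r5=0x7e  N=0 Z=0
after  1: r0=0x62 r1=0x9b r2=0x5f r3=0x1d r4=0xe3 r5=0x7e  N=1 Z=0
after  2: r0=0x62 r1=0x9b r2=0x5f r3=0x1d r4=0xe3 r5=0xfa  N=1 Z=0
after  3: r0=0x62 r1=0x18 r2=0x5f r3=0x1d r4=0xe3 r5=0xfa  N=0 Z=0
after  4: r0=0x62 r1=0x18 r2=0x5f r3=0x1d r4=0xe3 r5=0xdd  N=1 Z=0
-- IRQ taken; context saved, return-PC = 5 --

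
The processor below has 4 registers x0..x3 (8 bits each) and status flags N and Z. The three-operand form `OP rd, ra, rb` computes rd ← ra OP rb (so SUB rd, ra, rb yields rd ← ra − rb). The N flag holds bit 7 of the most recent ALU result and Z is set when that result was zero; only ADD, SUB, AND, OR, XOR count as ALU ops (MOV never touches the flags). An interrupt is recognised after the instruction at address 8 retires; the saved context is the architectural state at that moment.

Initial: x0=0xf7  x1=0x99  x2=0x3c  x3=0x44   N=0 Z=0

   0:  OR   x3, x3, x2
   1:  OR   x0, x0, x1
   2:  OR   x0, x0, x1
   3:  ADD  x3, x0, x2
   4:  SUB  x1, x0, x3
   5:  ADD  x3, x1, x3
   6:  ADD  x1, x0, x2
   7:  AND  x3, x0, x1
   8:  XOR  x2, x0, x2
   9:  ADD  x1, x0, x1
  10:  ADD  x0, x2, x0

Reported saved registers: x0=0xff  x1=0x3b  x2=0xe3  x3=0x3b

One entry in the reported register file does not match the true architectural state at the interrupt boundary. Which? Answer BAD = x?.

BAD = x2

after  0: x0=0xf7 x1=0x99 x2=0x3c x3=0x7c  N=0 Z=0
after  1: x0=0xff x1=0x99 x2=0x3c x3=0x7c  N=1 Z=0
after  2: x0=0xff x1=0x99 x2=0x3c x3=0x7c  N=1 Z=0
after  3: x0=0xff x1=0x99 x2=0x3c x3=0x3b  N=0 Z=0
after  4: x0=0xff x1=0xc4 x2=0x3c x3=0x3b  N=1 Z=0
after  5: x0=0xff x1=0xc4 x2=0x3c x3=0xff  N=1 Z=0
after  6: x0=0xff x1=0x3b x2=0x3c x3=0xff  N=0 Z=0
after  7: x0=0xff x1=0x3b x2=0x3c x3=0x3b  N=0 Z=0
after  8: x0=0xff x1=0x3b x2=0xc3 x3=0x3b  N=1 Z=0
-- IRQ taken; context saved, return-PC = 9 --
mismatch: x2: reported 0xe3 vs actual 0xc3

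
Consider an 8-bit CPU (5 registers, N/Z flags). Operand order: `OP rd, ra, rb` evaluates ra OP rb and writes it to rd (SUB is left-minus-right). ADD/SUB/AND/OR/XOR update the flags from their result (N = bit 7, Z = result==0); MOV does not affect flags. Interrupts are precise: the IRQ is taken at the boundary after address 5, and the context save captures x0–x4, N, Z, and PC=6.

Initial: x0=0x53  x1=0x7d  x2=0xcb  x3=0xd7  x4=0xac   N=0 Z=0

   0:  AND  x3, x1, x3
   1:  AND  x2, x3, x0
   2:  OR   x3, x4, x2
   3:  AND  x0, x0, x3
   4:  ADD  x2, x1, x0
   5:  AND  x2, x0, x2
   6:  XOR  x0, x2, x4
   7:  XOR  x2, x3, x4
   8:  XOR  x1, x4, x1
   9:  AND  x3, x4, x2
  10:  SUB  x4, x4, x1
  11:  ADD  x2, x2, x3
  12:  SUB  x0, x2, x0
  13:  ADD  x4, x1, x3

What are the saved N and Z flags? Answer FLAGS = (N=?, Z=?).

after  0: x0=0x53 x1=0x7d x2=0xcb x3=0x55 x4=0xac  N=0 Z=0
after  1: x0=0x53 x1=0x7d x2=0x51 x3=0x55 x4=0xac  N=0 Z=0
after  2: x0=0x53 x1=0x7d x2=0x51 x3=0xfd x4=0xac  N=1 Z=0
after  3: x0=0x51 x1=0x7d x2=0x51 x3=0xfd x4=0xac  N=0 Z=0
after  4: x0=0x51 x1=0x7d x2=0xce x3=0xfd x4=0xac  N=1 Z=0
after  5: x0=0x51 x1=0x7d x2=0x40 x3=0xfd x4=0xac  N=0 Z=0
-- IRQ taken; context saved, return-PC = 6 --

FLAGS = (N=0, Z=0)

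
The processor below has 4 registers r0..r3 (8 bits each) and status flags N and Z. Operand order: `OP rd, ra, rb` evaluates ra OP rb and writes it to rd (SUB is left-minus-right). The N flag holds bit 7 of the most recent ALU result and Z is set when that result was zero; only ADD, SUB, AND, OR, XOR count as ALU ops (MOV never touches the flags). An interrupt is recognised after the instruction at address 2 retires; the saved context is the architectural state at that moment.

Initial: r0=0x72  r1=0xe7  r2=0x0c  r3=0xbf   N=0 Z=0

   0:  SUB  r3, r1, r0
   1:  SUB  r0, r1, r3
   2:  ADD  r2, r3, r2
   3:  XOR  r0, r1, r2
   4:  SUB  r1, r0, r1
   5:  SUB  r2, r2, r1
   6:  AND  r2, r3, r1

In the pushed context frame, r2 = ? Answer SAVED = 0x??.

after  0: r0=0x72 r1=0xe7 r2=0x0c r3=0x75  N=0 Z=0
after  1: r0=0x72 r1=0xe7 r2=0x0c r3=0x75  N=0 Z=0
after  2: r0=0x72 r1=0xe7 r2=0x81 r3=0x75  N=1 Z=0
-- IRQ taken; context saved, return-PC = 3 --

SAVED = 0x81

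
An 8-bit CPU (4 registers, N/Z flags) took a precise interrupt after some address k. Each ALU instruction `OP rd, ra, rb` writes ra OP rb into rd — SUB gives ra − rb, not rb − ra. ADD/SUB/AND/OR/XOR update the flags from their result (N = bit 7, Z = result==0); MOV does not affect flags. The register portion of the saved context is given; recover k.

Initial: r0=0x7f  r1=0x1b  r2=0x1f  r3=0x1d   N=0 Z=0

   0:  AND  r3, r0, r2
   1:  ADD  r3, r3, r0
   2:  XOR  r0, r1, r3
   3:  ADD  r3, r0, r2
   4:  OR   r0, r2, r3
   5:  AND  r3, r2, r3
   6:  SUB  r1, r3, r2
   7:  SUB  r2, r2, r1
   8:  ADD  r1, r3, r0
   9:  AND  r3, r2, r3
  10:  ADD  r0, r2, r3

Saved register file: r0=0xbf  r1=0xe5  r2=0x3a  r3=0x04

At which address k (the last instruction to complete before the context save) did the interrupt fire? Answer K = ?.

after  0: r0=0x7f r1=0x1b r2=0x1f r3=0x1f  N=0 Z=0
after  1: r0=0x7f r1=0x1b r2=0x1f r3=0x9e  N=1 Z=0
after  2: r0=0x85 r1=0x1b r2=0x1f r3=0x9e  N=1 Z=0
after  3: r0=0x85 r1=0x1b r2=0x1f r3=0xa4  N=1 Z=0
after  4: r0=0xbf r1=0x1b r2=0x1f r3=0xa4  N=1 Z=0
after  5: r0=0xbf r1=0x1b r2=0x1f r3=0x04  N=0 Z=0
after  6: r0=0xbf r1=0xe5 r2=0x1f r3=0x04  N=1 Z=0
after  7: r0=0xbf r1=0xe5 r2=0x3a r3=0x04  N=0 Z=0
-- IRQ taken; context saved, return-PC = 8 --

K = 7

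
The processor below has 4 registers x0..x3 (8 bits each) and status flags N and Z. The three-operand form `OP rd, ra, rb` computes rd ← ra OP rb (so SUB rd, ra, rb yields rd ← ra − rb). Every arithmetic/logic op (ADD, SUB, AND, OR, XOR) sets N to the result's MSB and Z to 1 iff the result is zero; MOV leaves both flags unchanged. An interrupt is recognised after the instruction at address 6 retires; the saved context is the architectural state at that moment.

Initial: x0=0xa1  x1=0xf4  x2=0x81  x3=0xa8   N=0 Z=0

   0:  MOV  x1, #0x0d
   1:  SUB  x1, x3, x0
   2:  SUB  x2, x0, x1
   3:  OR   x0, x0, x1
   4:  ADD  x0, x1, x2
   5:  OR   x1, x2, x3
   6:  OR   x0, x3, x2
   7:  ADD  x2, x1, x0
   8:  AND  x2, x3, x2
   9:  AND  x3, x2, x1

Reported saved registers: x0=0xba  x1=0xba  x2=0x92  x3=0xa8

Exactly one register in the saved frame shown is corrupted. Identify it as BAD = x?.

BAD = x2

after  0: x0=0xa1 x1=0x0d x2=0x81 x3=0xa8  N=0 Z=0
after  1: x0=0xa1 x1=0x07 x2=0x81 x3=0xa8  N=0 Z=0
after  2: x0=0xa1 x1=0x07 x2=0x9a x3=0xa8  N=1 Z=0
after  3: x0=0xa7 x1=0x07 x2=0x9a x3=0xa8  N=1 Z=0
after  4: x0=0xa1 x1=0x07 x2=0x9a x3=0xa8  N=1 Z=0
after  5: x0=0xa1 x1=0xba x2=0x9a x3=0xa8  N=1 Z=0
after  6: x0=0xba x1=0xba x2=0x9a x3=0xa8  N=1 Z=0
-- IRQ taken; context saved, return-PC = 7 --
mismatch: x2: reported 0x92 vs actual 0x9a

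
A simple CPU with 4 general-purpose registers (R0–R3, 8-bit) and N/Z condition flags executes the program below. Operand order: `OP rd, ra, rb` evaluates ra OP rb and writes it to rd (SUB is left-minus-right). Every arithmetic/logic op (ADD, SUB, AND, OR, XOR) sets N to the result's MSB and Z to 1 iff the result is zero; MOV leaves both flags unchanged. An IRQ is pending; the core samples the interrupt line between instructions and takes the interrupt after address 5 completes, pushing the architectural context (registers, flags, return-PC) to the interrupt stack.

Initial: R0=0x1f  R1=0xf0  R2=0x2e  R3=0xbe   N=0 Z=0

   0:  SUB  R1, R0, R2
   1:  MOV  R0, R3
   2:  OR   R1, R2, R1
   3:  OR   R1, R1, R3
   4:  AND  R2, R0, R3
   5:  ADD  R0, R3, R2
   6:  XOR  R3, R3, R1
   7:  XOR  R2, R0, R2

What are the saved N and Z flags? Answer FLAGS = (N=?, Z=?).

FLAGS = (N=0, Z=0)

after  0: R0=0x1f R1=0xf1 R2=0x2e R3=0xbe  N=1 Z=0
after  1: R0=0xbe R1=0xf1 R2=0x2e R3=0xbe  N=1 Z=0
after  2: R0=0xbe R1=0xff R2=0x2e R3=0xbe  N=1 Z=0
after  3: R0=0xbe R1=0xff R2=0x2e R3=0xbe  N=1 Z=0
after  4: R0=0xbe R1=0xff R2=0xbe R3=0xbe  N=1 Z=0
after  5: R0=0x7c R1=0xff R2=0xbe R3=0xbe  N=0 Z=0
-- IRQ taken; context saved, return-PC = 6 --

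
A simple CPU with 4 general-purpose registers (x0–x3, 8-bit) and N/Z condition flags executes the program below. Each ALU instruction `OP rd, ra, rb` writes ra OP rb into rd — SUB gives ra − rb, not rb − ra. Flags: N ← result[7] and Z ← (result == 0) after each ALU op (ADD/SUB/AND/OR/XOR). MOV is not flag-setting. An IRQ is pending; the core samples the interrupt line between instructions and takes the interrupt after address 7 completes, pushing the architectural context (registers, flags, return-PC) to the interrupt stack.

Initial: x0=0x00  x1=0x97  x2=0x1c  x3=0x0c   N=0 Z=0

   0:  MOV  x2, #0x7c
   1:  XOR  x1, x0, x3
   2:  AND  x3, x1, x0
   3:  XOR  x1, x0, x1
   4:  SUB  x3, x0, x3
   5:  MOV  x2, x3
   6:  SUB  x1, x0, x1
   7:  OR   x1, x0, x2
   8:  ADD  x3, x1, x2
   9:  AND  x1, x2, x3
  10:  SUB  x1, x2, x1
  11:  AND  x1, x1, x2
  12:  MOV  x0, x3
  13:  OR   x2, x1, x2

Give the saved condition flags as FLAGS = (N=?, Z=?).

FLAGS = (N=0, Z=1)

after  0: x0=0x00 x1=0x97 x2=0x7c x3=0x0c  N=0 Z=0
after  1: x0=0x00 x1=0x0c x2=0x7c x3=0x0c  N=0 Z=0
after  2: x0=0x00 x1=0x0c x2=0x7c x3=0x00  N=0 Z=1
after  3: x0=0x00 x1=0x0c x2=0x7c x3=0x00  N=0 Z=0
after  4: x0=0x00 x1=0x0c x2=0x7c x3=0x00  N=0 Z=1
after  5: x0=0x00 x1=0x0c x2=0x00 x3=0x00  N=0 Z=1
after  6: x0=0x00 x1=0xf4 x2=0x00 x3=0x00  N=1 Z=0
after  7: x0=0x00 x1=0x00 x2=0x00 x3=0x00  N=0 Z=1
-- IRQ taken; context saved, return-PC = 8 --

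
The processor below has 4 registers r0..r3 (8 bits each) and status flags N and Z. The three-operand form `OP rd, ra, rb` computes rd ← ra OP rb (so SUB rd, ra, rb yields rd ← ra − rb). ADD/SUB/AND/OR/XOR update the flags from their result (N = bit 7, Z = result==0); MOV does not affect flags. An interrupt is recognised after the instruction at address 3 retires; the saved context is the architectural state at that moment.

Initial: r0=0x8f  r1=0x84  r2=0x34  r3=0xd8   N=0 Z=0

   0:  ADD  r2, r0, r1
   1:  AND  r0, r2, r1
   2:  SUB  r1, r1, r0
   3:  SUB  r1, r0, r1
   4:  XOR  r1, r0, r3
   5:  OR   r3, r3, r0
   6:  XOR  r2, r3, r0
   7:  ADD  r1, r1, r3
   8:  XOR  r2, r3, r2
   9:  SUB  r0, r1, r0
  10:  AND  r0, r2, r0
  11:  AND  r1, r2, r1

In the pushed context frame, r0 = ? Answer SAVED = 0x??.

after  0: r0=0x8f r1=0x84 r2=0x13 r3=0xd8  N=0 Z=0
after  1: r0=0x00 r1=0x84 r2=0x13 r3=0xd8  N=0 Z=1
after  2: r0=0x00 r1=0x84 r2=0x13 r3=0xd8  N=1 Z=0
after  3: r0=0x00 r1=0x7c r2=0x13 r3=0xd8  N=0 Z=0
-- IRQ taken; context saved, return-PC = 4 --

SAVED = 0x00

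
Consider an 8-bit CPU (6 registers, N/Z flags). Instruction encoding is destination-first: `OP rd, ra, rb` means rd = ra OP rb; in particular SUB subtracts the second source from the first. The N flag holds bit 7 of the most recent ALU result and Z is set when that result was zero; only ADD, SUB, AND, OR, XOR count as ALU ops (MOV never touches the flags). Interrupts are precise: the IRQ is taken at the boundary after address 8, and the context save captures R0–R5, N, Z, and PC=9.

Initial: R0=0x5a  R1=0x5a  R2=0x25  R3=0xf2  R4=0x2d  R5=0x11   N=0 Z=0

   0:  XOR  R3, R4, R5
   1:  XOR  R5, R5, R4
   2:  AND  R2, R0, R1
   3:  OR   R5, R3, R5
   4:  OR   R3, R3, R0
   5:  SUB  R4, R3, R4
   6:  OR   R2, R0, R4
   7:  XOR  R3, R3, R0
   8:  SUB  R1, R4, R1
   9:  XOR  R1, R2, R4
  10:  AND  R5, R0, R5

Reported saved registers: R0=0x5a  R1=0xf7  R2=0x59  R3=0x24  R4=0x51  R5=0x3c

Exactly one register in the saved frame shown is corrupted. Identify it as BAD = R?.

BAD = R2

after  0: R0=0x5a R1=0x5a R2=0x25 R3=0x3c R4=0x2d R5=0x11  N=0 Z=0
after  1: R0=0x5a R1=0x5a R2=0x25 R3=0x3c R4=0x2d R5=0x3c  N=0 Z=0
after  2: R0=0x5a R1=0x5a R2=0x5a R3=0x3c R4=0x2d R5=0x3c  N=0 Z=0
after  3: R0=0x5a R1=0x5a R2=0x5a R3=0x3c R4=0x2d R5=0x3c  N=0 Z=0
after  4: R0=0x5a R1=0x5a R2=0x5a R3=0x7e R4=0x2d R5=0x3c  N=0 Z=0
after  5: R0=0x5a R1=0x5a R2=0x5a R3=0x7e R4=0x51 R5=0x3c  N=0 Z=0
after  6: R0=0x5a R1=0x5a R2=0x5b R3=0x7e R4=0x51 R5=0x3c  N=0 Z=0
after  7: R0=0x5a R1=0x5a R2=0x5b R3=0x24 R4=0x51 R5=0x3c  N=0 Z=0
after  8: R0=0x5a R1=0xf7 R2=0x5b R3=0x24 R4=0x51 R5=0x3c  N=1 Z=0
-- IRQ taken; context saved, return-PC = 9 --
mismatch: R2: reported 0x59 vs actual 0x5b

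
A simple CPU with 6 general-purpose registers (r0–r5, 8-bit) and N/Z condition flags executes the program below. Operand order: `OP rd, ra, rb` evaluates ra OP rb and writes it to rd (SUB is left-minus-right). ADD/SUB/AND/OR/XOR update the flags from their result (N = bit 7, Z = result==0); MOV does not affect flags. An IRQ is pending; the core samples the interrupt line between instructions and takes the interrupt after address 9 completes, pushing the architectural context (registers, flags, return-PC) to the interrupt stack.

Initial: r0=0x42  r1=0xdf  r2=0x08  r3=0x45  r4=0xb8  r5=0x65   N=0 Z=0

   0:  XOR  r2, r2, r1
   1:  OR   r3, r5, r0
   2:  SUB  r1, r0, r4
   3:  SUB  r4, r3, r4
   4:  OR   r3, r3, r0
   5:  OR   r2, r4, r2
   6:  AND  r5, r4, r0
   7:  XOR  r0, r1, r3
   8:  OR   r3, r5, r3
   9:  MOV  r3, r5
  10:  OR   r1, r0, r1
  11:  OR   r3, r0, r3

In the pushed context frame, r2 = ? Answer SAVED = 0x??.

after  0: r0=0x42 r1=0xdf r2=0xd7 r3=0x45 r4=0xb8 r5=0x65  N=1 Z=0
after  1: r0=0x42 r1=0xdf r2=0xd7 r3=0x67 r4=0xb8 r5=0x65  N=0 Z=0
after  2: r0=0x42 r1=0x8a r2=0xd7 r3=0x67 r4=0xb8 r5=0x65  N=1 Z=0
after  3: r0=0x42 r1=0x8a r2=0xd7 r3=0x67 r4=0xaf r5=0x65  N=1 Z=0
after  4: r0=0x42 r1=0x8a r2=0xd7 r3=0x67 r4=0xaf r5=0x65  N=0 Z=0
after  5: r0=0x42 r1=0x8a r2=0xff r3=0x67 r4=0xaf r5=0x65  N=1 Z=0
after  6: r0=0x42 r1=0x8a r2=0xff r3=0x67 r4=0xaf r5=0x02  N=0 Z=0
after  7: r0=0xed r1=0x8a r2=0xff r3=0x67 r4=0xaf r5=0x02  N=1 Z=0
after  8: r0=0xed r1=0x8a r2=0xff r3=0x67 r4=0xaf r5=0x02  N=0 Z=0
after  9: r0=0xed r1=0x8a r2=0xff r3=0x02 r4=0xaf r5=0x02  N=0 Z=0
-- IRQ taken; context saved, return-PC = 10 --

SAVED = 0xff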